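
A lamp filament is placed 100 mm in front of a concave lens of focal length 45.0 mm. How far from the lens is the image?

31.0 mm

For a concave lens, f = -45.0 mm.
Thin-lens equation: 1/q = 1/f − 1/p = 1/(-45.00) − 1/(100) = -0.02222 − 0.01000 = -0.03222, so q = -31.0 mm.
The image is virtual, upright and reduced, on the same side as the object.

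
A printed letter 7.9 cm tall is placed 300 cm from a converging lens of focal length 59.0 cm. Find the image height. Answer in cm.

1.93 cm

1/d_i = 1/f − 1/d_o = 1/(59.00) − 1/(300) = 0.01362, so d_i = 73.44 cm.
m = −d_i/d_o = -0.2448.
|h_i| = |m|·h_o = 0.2448 × 7.9 = 1.93 cm. The image is real, inverted and reduced, on the far side of the lens.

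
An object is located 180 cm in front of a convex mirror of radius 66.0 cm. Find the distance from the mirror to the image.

f = R/2 = 66.0/2 = 33.00 cm; for a convex mirror, f = -33.00 cm.
Mirror equation: 1/d_i = 1/f − 1/d_o = 1/(-33.00) − 1/(180) = -0.03030 − 0.005556 = -0.03586, so d_i = -27.9 cm.
The image is virtual, upright and reduced, behind the mirror.

27.9 cm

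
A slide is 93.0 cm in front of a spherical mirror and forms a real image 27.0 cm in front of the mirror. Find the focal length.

Real image ⇒ d_i = +27.0 cm.
1/f = 1/d_o + 1/d_i = 1/(93.0) + 1/(27.0) = 0.04779, so f = 20.9 cm.
Since f is positive, the spherical mirror is concave.

f = 20.9 cm (concave)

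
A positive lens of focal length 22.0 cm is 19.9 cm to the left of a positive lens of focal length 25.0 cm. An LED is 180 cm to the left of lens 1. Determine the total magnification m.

Lens 1: 1/d_i1 = 1/(22.0) − 1/(180) = 0.03990, so d_i1 = 25.06 cm; m₁ = −d_i1/d_o1 = -0.1392.
d_o2 = 19.9 − (25.06) = -5.160 cm (virtual object).
Lens 2: 1/d_i2 = 1/(25.0) − 1/(-5.160) = 0.2338, so d_i2 = 4.277 cm; m₂ = −d_i2/d_o2 = +0.8289.
m = m₁·m₂ = (-0.1392)(+0.8289) = -0.115.

m = -0.115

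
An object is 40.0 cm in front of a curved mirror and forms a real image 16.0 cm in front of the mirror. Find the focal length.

f = 11.4 cm (concave)

Real image ⇒ d_i = +16.0 cm.
1/f = 1/d_o + 1/d_i = 1/(40.0) + 1/(16.0) = 0.08750, so f = 11.4 cm.
Since f is positive, the curved mirror is concave.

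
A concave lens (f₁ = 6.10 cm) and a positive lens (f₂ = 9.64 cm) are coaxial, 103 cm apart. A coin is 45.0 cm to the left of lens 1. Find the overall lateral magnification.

m = -0.0117

f₁ = −6.10 cm (diverging).
Lens 1: 1/d_i1 = 1/(-6.10) − 1/(45.0) = -0.1862, so d_i1 = -5.372 cm; m₁ = −d_i1/d_o1 = +0.1194.
d_o2 = 103 − (-5.372) = 108.4 cm.
Lens 2: 1/d_i2 = 1/(9.64) − 1/(108.4) = 0.09451, so d_i2 = 10.58 cm; m₂ = −d_i2/d_o2 = -0.09761.
m = m₁·m₂ = (+0.1194)(-0.09761) = -0.0117.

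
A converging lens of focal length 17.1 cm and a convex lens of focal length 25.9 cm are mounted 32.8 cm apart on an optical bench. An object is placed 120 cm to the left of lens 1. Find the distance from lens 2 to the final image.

25.5 cm

Lens 1: 1/d_i1 = 1/f₁ − 1/d_o1 = 1/(17.1) − 1/(120) = 0.05015, so d_i1 = 19.94 cm.
The intermediate image is 19.94 cm to the right of lens 1, which is 32.8 − (19.94) = 12.86 cm to the left of lens 2, so d_o2 = +12.86 cm.
Lens 2: 1/d_i2 = 1/f₂ − 1/d_o2 = 1/(25.9) − 1/(12.86) = -0.03915, so d_i2 = -25.5 cm.
The final image is virtual, 25.5 cm to the left of lens 2 (overall magnification ≈ -0.33).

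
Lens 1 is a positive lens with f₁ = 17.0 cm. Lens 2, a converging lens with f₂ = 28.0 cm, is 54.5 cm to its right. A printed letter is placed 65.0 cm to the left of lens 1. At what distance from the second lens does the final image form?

Lens 1: 1/d_i1 = 1/f₁ − 1/d_o1 = 1/(17.0) − 1/(65.0) = 0.04344, so d_i1 = 23.02 cm.
The intermediate image is 23.02 cm to the right of lens 1, which is 54.5 − (23.02) = 31.48 cm to the left of lens 2, so d_o2 = +31.48 cm.
Lens 2: 1/d_i2 = 1/f₂ − 1/d_o2 = 1/(28.0) − 1/(31.48) = 0.003948, so d_i2 = 253 cm.
The final image is real, 253 cm to the right of lens 2 (overall magnification ≈ 2.9).

253 cm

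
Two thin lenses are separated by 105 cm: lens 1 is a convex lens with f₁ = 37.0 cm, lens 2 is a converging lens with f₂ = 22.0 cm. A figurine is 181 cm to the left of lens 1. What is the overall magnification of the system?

m = +0.155

Lens 1: 1/d_i1 = 1/(37.0) − 1/(181) = 0.02150, so d_i1 = 46.51 cm; m₁ = −d_i1/d_o1 = -0.2570.
d_o2 = 105 − (46.51) = 58.49 cm.
Lens 2: 1/d_i2 = 1/(22.0) − 1/(58.49) = 0.02836, so d_i2 = 35.26 cm; m₂ = −d_i2/d_o2 = -0.6029.
m = m₁·m₂ = (-0.2570)(-0.6029) = +0.155.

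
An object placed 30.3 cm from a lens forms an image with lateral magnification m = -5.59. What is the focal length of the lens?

m = −d_i/d_o ⇒ d_i = −m·d_o = −(-5.59)·(30.3) = 169.4 cm.
1/f = 1/d_o + 1/d_i = 1/(30.3) + 1/(169.4) = 0.03891, so f = 25.7 cm.
Since f is positive, the lens is converging.

f = 25.7 cm (converging)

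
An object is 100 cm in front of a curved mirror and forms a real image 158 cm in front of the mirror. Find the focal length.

Real image ⇒ d_i = +158 cm.
1/f = 1/d_o + 1/d_i = 1/(100) + 1/(158) = 0.01633, so f = 61.2 cm.
Since f is positive, the curved mirror is concave.

f = 61.2 cm (concave)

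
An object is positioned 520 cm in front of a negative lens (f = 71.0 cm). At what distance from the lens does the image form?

62.5 cm

For a negative lens, f = -71.0 cm.
Lens equation: 1/q = 1/f − 1/p = 1/(-71.00) − 1/(520) = -0.01408 − 0.001923 = -0.01601, so q = -62.5 cm.
The image is virtual, upright and reduced, on the same side as the object.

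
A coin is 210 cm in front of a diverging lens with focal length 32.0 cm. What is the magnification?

m = +0.132

For a diverging lens, f = -32.0 cm.
1/d_i = 1/f − 1/d_o = 1/(-32.00) − 1/(210) = -0.03601, so d_i = -27.77 cm.
m = −d_i/d_o = −(-27.77)/(210) = +0.132.
The image is virtual, upright and reduced, on the same side as the object.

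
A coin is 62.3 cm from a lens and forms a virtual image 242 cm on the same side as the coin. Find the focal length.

Virtual image ⇒ d_i = −242 cm.
1/f = 1/d_o + 1/d_i = 1/(62.3) + 1/(-242) = 0.01192, so f = 83.9 cm.
Since f is positive, the lens is converging.

f = 83.9 cm (converging)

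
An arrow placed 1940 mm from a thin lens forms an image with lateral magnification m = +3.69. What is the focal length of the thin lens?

m = −d_i/d_o ⇒ d_i = −m·d_o = −(+3.69)·(1940) = -7159 mm.
1/f = 1/d_o + 1/d_i = 1/(1940) + 1/(-7159) = 0.0003758, so f = 2660 mm.
Since f is positive, the thin lens is converging.

f = 2660 mm (converging)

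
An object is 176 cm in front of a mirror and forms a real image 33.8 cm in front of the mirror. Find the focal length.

Real image ⇒ d_i = +33.8 cm.
1/f = 1/d_o + 1/d_i = 1/(176) + 1/(33.8) = 0.03527, so f = 28.4 cm.
Since f is positive, the mirror is concave.

f = 28.4 cm (concave)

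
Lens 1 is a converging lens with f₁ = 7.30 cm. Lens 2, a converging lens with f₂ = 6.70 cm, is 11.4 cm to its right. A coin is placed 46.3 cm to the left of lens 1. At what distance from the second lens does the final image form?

4.62 cm

Lens 1: 1/d_i1 = 1/f₁ − 1/d_o1 = 1/(7.30) − 1/(46.3) = 0.1154, so d_i1 = 8.666 cm.
The intermediate image is 8.666 cm to the right of lens 1, which is 11.4 − (8.666) = 2.734 cm to the left of lens 2, so d_o2 = +2.734 cm.
Lens 2: 1/d_i2 = 1/f₂ − 1/d_o2 = 1/(6.70) − 1/(2.734) = -0.2165, so d_i2 = -4.62 cm.
The final image is virtual, 4.62 cm to the left of lens 2 (overall magnification ≈ -0.32).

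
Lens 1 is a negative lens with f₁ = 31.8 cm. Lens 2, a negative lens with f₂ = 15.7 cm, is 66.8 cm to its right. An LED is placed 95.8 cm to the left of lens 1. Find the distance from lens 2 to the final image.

Lens 1 is diverging, so f₁ = −31.8 cm.
Lens 1: 1/d_i1 = 1/f₁ − 1/d_o1 = 1/(-31.8) − 1/(95.8) = -0.04188, so d_i1 = -23.87 cm.
The intermediate image is 23.87 cm to the left of lens 1 (virtual), which is 66.8 − (-23.87) = 90.67 cm to the left of lens 2, so d_o2 = +90.67 cm.
Lens 2 is diverging, so f₂ = −15.7 cm.
Lens 2: 1/d_i2 = 1/f₂ − 1/d_o2 = 1/(-15.7) − 1/(90.67) = -0.07472, so d_i2 = -13.4 cm.
The final image is virtual, 13.4 cm to the left of lens 2 (overall magnification ≈ 0.037).

13.4 cm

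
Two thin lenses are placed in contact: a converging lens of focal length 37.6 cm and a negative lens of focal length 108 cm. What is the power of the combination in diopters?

P = +1.73 D

P₁ = 1/f₁ = 1/(0.376 m) = +2.660 D; P₂ = 1/f₂ = 1/(-1.08 m) = -0.9259 D.
For thin lenses in contact, P = P₁ + P₂ = (+2.660) + (-0.9259) = +1.73 D.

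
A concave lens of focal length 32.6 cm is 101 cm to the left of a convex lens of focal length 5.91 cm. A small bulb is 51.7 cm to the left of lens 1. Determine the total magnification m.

m = -0.0199

f₁ = −32.6 cm (diverging).
Lens 1: 1/d_i1 = 1/(-32.6) − 1/(51.7) = -0.05002, so d_i1 = -19.99 cm; m₁ = −d_i1/d_o1 = +0.3867.
d_o2 = 101 − (-19.99) = 121.0 cm.
Lens 2: 1/d_i2 = 1/(5.91) − 1/(121.0) = 0.1609, so d_i2 = 6.213 cm; m₂ = −d_i2/d_o2 = -0.05135.
m = m₁·m₂ = (+0.3867)(-0.05135) = -0.0199.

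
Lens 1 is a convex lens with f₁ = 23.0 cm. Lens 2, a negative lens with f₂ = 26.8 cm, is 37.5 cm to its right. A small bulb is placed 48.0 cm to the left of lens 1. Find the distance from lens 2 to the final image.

8.86 cm

Lens 1: 1/d_i1 = 1/f₁ − 1/d_o1 = 1/(23.0) − 1/(48.0) = 0.02264, so d_i1 = 44.16 cm.
The intermediate image is 44.16 cm to the right of lens 1, which lies 6.660 cm to the right of lens 2 — a virtual object — so d_o2 = −6.660 cm.
Lens 2 is diverging, so f₂ = −26.8 cm.
Lens 2: 1/d_i2 = 1/f₂ − 1/d_o2 = 1/(-26.8) − 1/(-6.660) = 0.1128, so d_i2 = 8.86 cm.
The final image is real, 8.86 cm to the right of lens 2 (overall magnification ≈ -1.2).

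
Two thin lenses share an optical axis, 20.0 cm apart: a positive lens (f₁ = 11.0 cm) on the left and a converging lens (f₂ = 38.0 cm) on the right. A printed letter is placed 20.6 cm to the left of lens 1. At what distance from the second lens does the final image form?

3.29 cm

Lens 1: 1/d_i1 = 1/f₁ − 1/d_o1 = 1/(11.0) − 1/(20.6) = 0.04237, so d_i1 = 23.60 cm.
The intermediate image is 23.60 cm to the right of lens 1, which lies 3.600 cm to the right of lens 2 — a virtual object — so d_o2 = −3.600 cm.
Lens 2: 1/d_i2 = 1/f₂ − 1/d_o2 = 1/(38.0) − 1/(-3.600) = 0.3041, so d_i2 = 3.29 cm.
The final image is real, 3.29 cm to the right of lens 2 (overall magnification ≈ -1.0).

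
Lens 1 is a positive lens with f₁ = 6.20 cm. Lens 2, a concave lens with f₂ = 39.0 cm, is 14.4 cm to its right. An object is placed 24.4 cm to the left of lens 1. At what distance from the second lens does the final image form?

Lens 1: 1/d_i1 = 1/f₁ − 1/d_o1 = 1/(6.20) − 1/(24.4) = 0.1203, so d_i1 = 8.312 cm.
The intermediate image is 8.312 cm to the right of lens 1, which is 14.4 − (8.312) = 6.088 cm to the left of lens 2, so d_o2 = +6.088 cm.
Lens 2 is diverging, so f₂ = −39.0 cm.
Lens 2: 1/d_i2 = 1/f₂ − 1/d_o2 = 1/(-39.0) − 1/(6.088) = -0.1899, so d_i2 = -5.27 cm.
The final image is virtual, 5.27 cm to the left of lens 2 (overall magnification ≈ -0.29).

5.27 cm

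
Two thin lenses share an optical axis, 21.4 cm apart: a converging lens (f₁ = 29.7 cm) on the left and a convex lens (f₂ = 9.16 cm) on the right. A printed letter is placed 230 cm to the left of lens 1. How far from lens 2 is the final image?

5.32 cm

Lens 1: 1/d_i1 = 1/f₁ − 1/d_o1 = 1/(29.7) − 1/(230) = 0.02932, so d_i1 = 34.10 cm.
The intermediate image is 34.10 cm to the right of lens 1, which lies 12.70 cm to the right of lens 2 — a virtual object — so d_o2 = −12.70 cm.
Lens 2: 1/d_i2 = 1/f₂ − 1/d_o2 = 1/(9.16) − 1/(-12.70) = 0.1879, so d_i2 = 5.32 cm.
The final image is real, 5.32 cm to the right of lens 2 (overall magnification ≈ -0.062).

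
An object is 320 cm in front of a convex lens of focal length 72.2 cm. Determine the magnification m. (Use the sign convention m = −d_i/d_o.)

m = -0.291

1/d_i = 1/f − 1/d_o = 1/(72.20) − 1/(320) = 0.01073, so d_i = 93.24 cm.
m = −d_i/d_o = −(93.24)/(320) = -0.291.
The image is real, inverted and reduced, on the far side of the lens.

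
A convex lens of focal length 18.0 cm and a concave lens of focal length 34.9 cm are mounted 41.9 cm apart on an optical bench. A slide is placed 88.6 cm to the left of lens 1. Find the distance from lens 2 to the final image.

Lens 1: 1/d_i1 = 1/f₁ − 1/d_o1 = 1/(18.0) − 1/(88.6) = 0.04427, so d_i1 = 22.59 cm.
The intermediate image is 22.59 cm to the right of lens 1, which is 41.9 − (22.59) = 19.31 cm to the left of lens 2, so d_o2 = +19.31 cm.
Lens 2 is diverging, so f₂ = −34.9 cm.
Lens 2: 1/d_i2 = 1/f₂ − 1/d_o2 = 1/(-34.9) − 1/(19.31) = -0.08044, so d_i2 = -12.4 cm.
The final image is virtual, 12.4 cm to the left of lens 2 (overall magnification ≈ -0.16).

12.4 cm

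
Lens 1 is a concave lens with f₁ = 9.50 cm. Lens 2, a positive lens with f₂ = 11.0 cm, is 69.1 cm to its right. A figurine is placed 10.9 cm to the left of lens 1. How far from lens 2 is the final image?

Lens 1 is diverging, so f₁ = −9.50 cm.
Lens 1: 1/d_i1 = 1/f₁ − 1/d_o1 = 1/(-9.50) − 1/(10.9) = -0.1970, so d_i1 = -5.076 cm.
The intermediate image is 5.076 cm to the left of lens 1 (virtual), which is 69.1 − (-5.076) = 74.18 cm to the left of lens 2, so d_o2 = +74.18 cm.
Lens 2: 1/d_i2 = 1/f₂ − 1/d_o2 = 1/(11.0) − 1/(74.18) = 0.07743, so d_i2 = 12.9 cm.
The final image is real, 12.9 cm to the right of lens 2 (overall magnification ≈ -0.081).

12.9 cm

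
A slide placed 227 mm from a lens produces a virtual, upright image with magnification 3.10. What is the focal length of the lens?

f = 335 mm (converging)

m = −d_i/d_o ⇒ d_i = −m·d_o = −(+3.10)·(227) = -703.7 mm.
1/f = 1/d_o + 1/d_i = 1/(227) + 1/(-703.7) = 0.002984, so f = 335 mm.
Since f is positive, the lens is converging.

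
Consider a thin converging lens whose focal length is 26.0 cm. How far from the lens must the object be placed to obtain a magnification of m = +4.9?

20.7 cm

m = −d_i/d_o ⇒ d_i = −m·d_o.
1/f = 1/d_o + 1/d_i = 1/d_o − 1/(m·d_o) = (1 − 1/m)/d_o, so d_o = f(1 − 1/m) = (26.00)(1 − 1/(+4.9)) = 20.7 cm.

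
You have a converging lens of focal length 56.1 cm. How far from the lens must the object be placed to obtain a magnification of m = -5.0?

67.3 cm

m = −d_i/d_o ⇒ d_i = −m·d_o.
1/f = 1/d_o + 1/d_i = 1/d_o − 1/(m·d_o) = (1 − 1/m)/d_o, so d_o = f(1 − 1/m) = (56.10)(1 − 1/(-5.0)) = 67.3 cm.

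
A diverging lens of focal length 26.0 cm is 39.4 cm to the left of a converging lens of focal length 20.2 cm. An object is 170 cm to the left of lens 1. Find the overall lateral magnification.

m = -0.0642

f₁ = −26.0 cm (diverging).
Lens 1: 1/d_i1 = 1/(-26.0) − 1/(170) = -0.04434, so d_i1 = -22.55 cm; m₁ = −d_i1/d_o1 = +0.1326.
d_o2 = 39.4 − (-22.55) = 61.95 cm.
Lens 2: 1/d_i2 = 1/(20.2) − 1/(61.95) = 0.03336, so d_i2 = 29.97 cm; m₂ = −d_i2/d_o2 = -0.4838.
m = m₁·m₂ = (+0.1326)(-0.4838) = -0.0642.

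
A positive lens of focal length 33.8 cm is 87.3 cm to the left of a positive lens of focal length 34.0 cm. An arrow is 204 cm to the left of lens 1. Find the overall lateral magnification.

Lens 1: 1/d_i1 = 1/(33.8) − 1/(204) = 0.02468, so d_i1 = 40.51 cm; m₁ = −d_i1/d_o1 = -0.1986.
d_o2 = 87.3 − (40.51) = 46.79 cm.
Lens 2: 1/d_i2 = 1/(34.0) − 1/(46.79) = 0.008040, so d_i2 = 124.4 cm; m₂ = −d_i2/d_o2 = -2.658.
m = m₁·m₂ = (-0.1986)(-2.658) = +0.528.

m = +0.528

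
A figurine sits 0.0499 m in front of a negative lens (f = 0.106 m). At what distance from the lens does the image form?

0.0339 m

For a negative lens, f = -0.106 m.
Lens equation: 1/v = 1/f − 1/u = 1/(-0.1060) − 1/(0.0499) = -9.434 − 20.04 = -29.47, so v = -0.0339 m.
The image is virtual, upright and reduced, on the same side as the object.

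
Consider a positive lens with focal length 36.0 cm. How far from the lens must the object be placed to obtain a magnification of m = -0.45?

m = −d_i/d_o ⇒ d_i = −m·d_o.
1/f = 1/d_o + 1/d_i = 1/d_o − 1/(m·d_o) = (1 − 1/m)/d_o, so d_o = f(1 − 1/m) = (36.00)(1 − 1/(-0.45)) = 116 cm.

116 cm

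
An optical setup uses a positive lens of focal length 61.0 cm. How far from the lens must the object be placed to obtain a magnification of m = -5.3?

72.5 cm

m = −d_i/d_o ⇒ d_i = −m·d_o.
1/f = 1/d_o + 1/d_i = 1/d_o − 1/(m·d_o) = (1 − 1/m)/d_o, so d_o = f(1 − 1/m) = (61.00)(1 − 1/(-5.3)) = 72.5 cm.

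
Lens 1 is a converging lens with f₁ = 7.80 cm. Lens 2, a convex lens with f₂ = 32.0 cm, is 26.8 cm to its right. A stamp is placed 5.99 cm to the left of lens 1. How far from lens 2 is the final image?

81.7 cm

Lens 1: 1/d_i1 = 1/f₁ − 1/d_o1 = 1/(7.80) − 1/(5.99) = -0.03874, so d_i1 = -25.81 cm.
The intermediate image is 25.81 cm to the left of lens 1 (virtual), which is 26.8 − (-25.81) = 52.61 cm to the left of lens 2, so d_o2 = +52.61 cm.
Lens 2: 1/d_i2 = 1/f₂ − 1/d_o2 = 1/(32.0) − 1/(52.61) = 0.01224, so d_i2 = 81.7 cm.
The final image is real, 81.7 cm to the right of lens 2 (overall magnification ≈ -6.7).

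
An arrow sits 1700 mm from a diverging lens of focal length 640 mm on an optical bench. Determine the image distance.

465 mm

For a diverging lens, f = -640 mm.
Thin-lens equation: 1/s_i = 1/f − 1/s_o = 1/(-640.0) − 1/(1700) = -0.001563 − 0.0005882 = -0.002151, so s_i = -465 mm.
The image is virtual, upright and reduced, on the same side as the object.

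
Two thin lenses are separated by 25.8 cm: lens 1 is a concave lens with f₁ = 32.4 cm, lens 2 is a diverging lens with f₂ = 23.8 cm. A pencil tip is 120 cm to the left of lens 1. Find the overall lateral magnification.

f₁ = −32.4 cm (diverging).
Lens 1: 1/d_i1 = 1/(-32.4) − 1/(120) = -0.03920, so d_i1 = -25.51 cm; m₁ = −d_i1/d_o1 = +0.2126.
d_o2 = 25.8 − (-25.51) = 51.31 cm.
f₂ = −23.8 cm (diverging).
Lens 2: 1/d_i2 = 1/(-23.8) − 1/(51.31) = -0.06151, so d_i2 = -16.26 cm; m₂ = −d_i2/d_o2 = +0.3169.
m = m₁·m₂ = (+0.2126)(+0.3169) = +0.0674.

m = +0.0674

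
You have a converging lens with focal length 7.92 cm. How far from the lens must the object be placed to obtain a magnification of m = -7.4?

8.99 cm

m = −d_i/d_o ⇒ d_i = −m·d_o.
1/f = 1/d_o + 1/d_i = 1/d_o − 1/(m·d_o) = (1 − 1/m)/d_o, so d_o = f(1 − 1/m) = (7.920)(1 − 1/(-7.4)) = 8.99 cm.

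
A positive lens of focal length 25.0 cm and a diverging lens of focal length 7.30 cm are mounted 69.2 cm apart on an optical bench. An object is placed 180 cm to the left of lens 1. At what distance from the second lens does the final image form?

Lens 1: 1/d_i1 = 1/f₁ − 1/d_o1 = 1/(25.0) − 1/(180) = 0.03444, so d_i1 = 29.03 cm.
The intermediate image is 29.03 cm to the right of lens 1, which is 69.2 − (29.03) = 40.17 cm to the left of lens 2, so d_o2 = +40.17 cm.
Lens 2 is diverging, so f₂ = −7.30 cm.
Lens 2: 1/d_i2 = 1/f₂ − 1/d_o2 = 1/(-7.30) − 1/(40.17) = -0.1619, so d_i2 = -6.18 cm.
The final image is virtual, 6.18 cm to the left of lens 2 (overall magnification ≈ -0.025).

6.18 cm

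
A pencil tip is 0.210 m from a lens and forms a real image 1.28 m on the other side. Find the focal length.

f = 0.180 m (converging)

Real image ⇒ d_i = +1.28 m.
1/f = 1/d_o + 1/d_i = 1/(0.210) + 1/(1.28) = 5.543, so f = 0.180 m.
Since f is positive, the lens is converging.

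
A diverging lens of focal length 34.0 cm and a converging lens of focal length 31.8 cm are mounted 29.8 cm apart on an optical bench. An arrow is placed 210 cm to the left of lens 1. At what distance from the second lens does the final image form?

Lens 1 is diverging, so f₁ = −34.0 cm.
Lens 1: 1/d_i1 = 1/f₁ − 1/d_o1 = 1/(-34.0) − 1/(210) = -0.03417, so d_i1 = -29.26 cm.
The intermediate image is 29.26 cm to the left of lens 1 (virtual), which is 29.8 − (-29.26) = 59.06 cm to the left of lens 2, so d_o2 = +59.06 cm.
Lens 2: 1/d_i2 = 1/f₂ − 1/d_o2 = 1/(31.8) − 1/(59.06) = 0.01451, so d_i2 = 68.9 cm.
The final image is real, 68.9 cm to the right of lens 2 (overall magnification ≈ -0.16).

68.9 cm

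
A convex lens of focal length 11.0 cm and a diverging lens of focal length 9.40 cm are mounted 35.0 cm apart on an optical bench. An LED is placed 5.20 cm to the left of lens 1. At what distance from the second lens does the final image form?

Lens 1: 1/d_i1 = 1/f₁ − 1/d_o1 = 1/(11.0) − 1/(5.20) = -0.1014, so d_i1 = -9.862 cm.
The intermediate image is 9.862 cm to the left of lens 1 (virtual), which is 35.0 − (-9.862) = 44.86 cm to the left of lens 2, so d_o2 = +44.86 cm.
Lens 2 is diverging, so f₂ = −9.40 cm.
Lens 2: 1/d_i2 = 1/f₂ − 1/d_o2 = 1/(-9.40) − 1/(44.86) = -0.1287, so d_i2 = -7.77 cm.
The final image is virtual, 7.77 cm to the left of lens 2 (overall magnification ≈ 0.33).

7.77 cm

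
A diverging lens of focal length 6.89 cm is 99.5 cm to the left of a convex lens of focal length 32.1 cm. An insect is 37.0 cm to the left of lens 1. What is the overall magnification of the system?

m = -0.0688

f₁ = −6.89 cm (diverging).
Lens 1: 1/d_i1 = 1/(-6.89) − 1/(37.0) = -0.1722, so d_i1 = -5.808 cm; m₁ = −d_i1/d_o1 = +0.1570.
d_o2 = 99.5 − (-5.808) = 105.3 cm.
Lens 2: 1/d_i2 = 1/(32.1) − 1/(105.3) = 0.02166, so d_i2 = 46.18 cm; m₂ = −d_i2/d_o2 = -0.4385.
m = m₁·m₂ = (+0.1570)(-0.4385) = -0.0688.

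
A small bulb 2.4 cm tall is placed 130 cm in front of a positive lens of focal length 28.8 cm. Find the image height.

1/d_i = 1/f − 1/d_o = 1/(28.80) − 1/(130) = 0.02703, so d_i = 37.00 cm.
m = −d_i/d_o = -0.2846.
|h_i| = |m|·h_o = 0.2846 × 2.4 = 0.683 cm. The image is real, inverted and reduced, on the far side of the lens.

0.683 cm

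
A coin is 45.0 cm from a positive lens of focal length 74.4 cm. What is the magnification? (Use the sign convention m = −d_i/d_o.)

1/d_i = 1/f − 1/d_o = 1/(74.40) − 1/(45.0) = -0.008781, so d_i = -113.9 cm.
m = −d_i/d_o = −(-113.9)/(45.0) = +2.53.
The image is virtual, upright and enlarged, on the same side as the object.

m = +2.53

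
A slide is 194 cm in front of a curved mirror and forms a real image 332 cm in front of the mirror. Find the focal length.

Real image ⇒ d_i = +332 cm.
1/f = 1/d_o + 1/d_i = 1/(194) + 1/(332) = 0.008167, so f = 122 cm.
Since f is positive, the curved mirror is concave.

f = 122 cm (concave)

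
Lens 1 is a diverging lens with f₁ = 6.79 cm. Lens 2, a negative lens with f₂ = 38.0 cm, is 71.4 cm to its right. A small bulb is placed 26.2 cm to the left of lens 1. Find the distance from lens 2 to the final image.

Lens 1 is diverging, so f₁ = −6.79 cm.
Lens 1: 1/d_i1 = 1/f₁ − 1/d_o1 = 1/(-6.79) − 1/(26.2) = -0.1854, so d_i1 = -5.392 cm.
The intermediate image is 5.392 cm to the left of lens 1 (virtual), which is 71.4 − (-5.392) = 76.79 cm to the left of lens 2, so d_o2 = +76.79 cm.
Lens 2 is diverging, so f₂ = −38.0 cm.
Lens 2: 1/d_i2 = 1/f₂ − 1/d_o2 = 1/(-38.0) − 1/(76.79) = -0.03934, so d_i2 = -25.4 cm.
The final image is virtual, 25.4 cm to the left of lens 2 (overall magnification ≈ 0.068).

25.4 cm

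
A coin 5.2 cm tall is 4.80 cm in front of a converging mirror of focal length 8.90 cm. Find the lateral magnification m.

m = +2.17

1/d_i = 1/f − 1/d_o = 1/(8.900) − 1/(4.80) = -0.09597, so d_i = -10.42 cm.
m = −d_i/d_o = −(-10.42)/(4.80) = +2.17.
The image is virtual, upright and enlarged, behind the mirror.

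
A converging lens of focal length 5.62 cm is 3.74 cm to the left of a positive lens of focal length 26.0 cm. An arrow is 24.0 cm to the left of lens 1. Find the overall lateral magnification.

m = -0.269

Lens 1: 1/d_i1 = 1/(5.62) − 1/(24.0) = 0.1363, so d_i1 = 7.338 cm; m₁ = −d_i1/d_o1 = -0.3058.
d_o2 = 3.74 − (7.338) = -3.598 cm (virtual object).
Lens 2: 1/d_i2 = 1/(26.0) − 1/(-3.598) = 0.3164, so d_i2 = 3.161 cm; m₂ = −d_i2/d_o2 = +0.8784.
m = m₁·m₂ = (-0.3058)(+0.8784) = -0.269.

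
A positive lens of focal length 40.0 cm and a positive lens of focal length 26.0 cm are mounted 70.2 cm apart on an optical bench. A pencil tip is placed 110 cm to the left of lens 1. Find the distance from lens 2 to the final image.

Lens 1: 1/d_i1 = 1/f₁ − 1/d_o1 = 1/(40.0) − 1/(110) = 0.01591, so d_i1 = 62.86 cm.
The intermediate image is 62.86 cm to the right of lens 1, which is 70.2 − (62.86) = 7.340 cm to the left of lens 2, so d_o2 = +7.340 cm.
Lens 2: 1/d_i2 = 1/f₂ − 1/d_o2 = 1/(26.0) − 1/(7.340) = -0.09778, so d_i2 = -10.2 cm.
The final image is virtual, 10.2 cm to the left of lens 2 (overall magnification ≈ -0.80).

10.2 cm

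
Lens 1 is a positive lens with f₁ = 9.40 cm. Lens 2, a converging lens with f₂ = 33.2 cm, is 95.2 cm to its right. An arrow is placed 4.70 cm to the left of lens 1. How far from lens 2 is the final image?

48.6 cm

Lens 1: 1/d_i1 = 1/f₁ − 1/d_o1 = 1/(9.40) − 1/(4.70) = -0.1064, so d_i1 = -9.400 cm.
The intermediate image is 9.400 cm to the left of lens 1 (virtual), which is 95.2 − (-9.400) = 104.6 cm to the left of lens 2, so d_o2 = +104.6 cm.
Lens 2: 1/d_i2 = 1/f₂ − 1/d_o2 = 1/(33.2) − 1/(104.6) = 0.02056, so d_i2 = 48.6 cm.
The final image is real, 48.6 cm to the right of lens 2 (overall magnification ≈ -0.93).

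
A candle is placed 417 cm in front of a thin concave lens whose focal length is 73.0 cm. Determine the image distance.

62.1 cm

For a concave lens, f = -73.0 cm.
Lens equation: 1/v = 1/f − 1/u = 1/(-73.00) − 1/(417) = -0.01370 − 0.002398 = -0.01610, so v = -62.1 cm.
The image is virtual, upright and reduced, on the same side as the object.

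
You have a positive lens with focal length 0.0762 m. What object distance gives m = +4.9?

0.0606 m

m = −d_i/d_o ⇒ d_i = −m·d_o.
1/f = 1/d_o + 1/d_i = 1/d_o − 1/(m·d_o) = (1 − 1/m)/d_o, so d_o = f(1 − 1/m) = (0.07620)(1 − 1/(+4.9)) = 0.0606 m.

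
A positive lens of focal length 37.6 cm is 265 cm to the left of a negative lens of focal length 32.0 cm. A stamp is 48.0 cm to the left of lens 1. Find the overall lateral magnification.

Lens 1: 1/d_i1 = 1/(37.6) − 1/(48.0) = 0.005762, so d_i1 = 173.5 cm; m₁ = −d_i1/d_o1 = -3.615.
d_o2 = 265 − (173.5) = 91.50 cm.
f₂ = −32.0 cm (diverging).
Lens 2: 1/d_i2 = 1/(-32.0) − 1/(91.50) = -0.04218, so d_i2 = -23.71 cm; m₂ = −d_i2/d_o2 = +0.2591.
m = m₁·m₂ = (-3.615)(+0.2591) = -0.937.

m = -0.937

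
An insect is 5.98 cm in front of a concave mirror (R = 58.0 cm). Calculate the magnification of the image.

f = R/2 = 58.0/2 = 29.00 cm.
1/d_i = 1/f − 1/d_o = 1/(29.00) − 1/(5.98) = -0.1327, so d_i = -7.533 cm.
m = −d_i/d_o = −(-7.533)/(5.98) = +1.26.
The image is virtual, upright and enlarged, behind the mirror.

m = +1.26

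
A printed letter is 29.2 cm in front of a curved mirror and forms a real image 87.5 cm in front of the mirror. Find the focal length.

Real image ⇒ d_i = +87.5 cm.
1/f = 1/d_o + 1/d_i = 1/(29.2) + 1/(87.5) = 0.04568, so f = 21.9 cm.
Since f is positive, the curved mirror is concave.

f = 21.9 cm (concave)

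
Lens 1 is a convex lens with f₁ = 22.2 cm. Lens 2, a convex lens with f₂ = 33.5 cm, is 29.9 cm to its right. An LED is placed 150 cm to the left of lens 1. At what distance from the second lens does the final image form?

Lens 1: 1/d_i1 = 1/f₁ − 1/d_o1 = 1/(22.2) − 1/(150) = 0.03838, so d_i1 = 26.06 cm.
The intermediate image is 26.06 cm to the right of lens 1, which is 29.9 − (26.06) = 3.840 cm to the left of lens 2, so d_o2 = +3.840 cm.
Lens 2: 1/d_i2 = 1/f₂ − 1/d_o2 = 1/(33.5) − 1/(3.840) = -0.2306, so d_i2 = -4.34 cm.
The final image is virtual, 4.34 cm to the left of lens 2 (overall magnification ≈ -0.20).

4.34 cm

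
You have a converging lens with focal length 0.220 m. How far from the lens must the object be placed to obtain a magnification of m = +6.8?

0.188 m

m = −d_i/d_o ⇒ d_i = −m·d_o.
1/f = 1/d_o + 1/d_i = 1/d_o − 1/(m·d_o) = (1 − 1/m)/d_o, so d_o = f(1 − 1/m) = (0.2200)(1 − 1/(+6.8)) = 0.188 m.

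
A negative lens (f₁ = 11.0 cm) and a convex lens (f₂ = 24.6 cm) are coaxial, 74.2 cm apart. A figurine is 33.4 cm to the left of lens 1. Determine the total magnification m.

f₁ = −11.0 cm (diverging).
Lens 1: 1/d_i1 = 1/(-11.0) − 1/(33.4) = -0.1208, so d_i1 = -8.275 cm; m₁ = −d_i1/d_o1 = +0.2478.
d_o2 = 74.2 − (-8.275) = 82.48 cm.
Lens 2: 1/d_i2 = 1/(24.6) − 1/(82.48) = 0.02853, so d_i2 = 35.06 cm; m₂ = −d_i2/d_o2 = -0.4250.
m = m₁·m₂ = (+0.2478)(-0.4250) = -0.105.

m = -0.105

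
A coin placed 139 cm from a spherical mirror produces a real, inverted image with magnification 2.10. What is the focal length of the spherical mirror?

m = −d_i/d_o ⇒ d_i = −m·d_o = −(-2.10)·(139) = 291.9 cm.
1/f = 1/d_o + 1/d_i = 1/(139) + 1/(291.9) = 0.01062, so f = 94.2 cm.
Since f is positive, the spherical mirror is concave.

f = 94.2 cm (concave)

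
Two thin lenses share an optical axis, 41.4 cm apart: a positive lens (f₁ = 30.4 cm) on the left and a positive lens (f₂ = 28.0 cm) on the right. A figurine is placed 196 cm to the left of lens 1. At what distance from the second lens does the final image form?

6.72 cm

Lens 1: 1/d_i1 = 1/f₁ − 1/d_o1 = 1/(30.4) − 1/(196) = 0.02779, so d_i1 = 35.98 cm.
The intermediate image is 35.98 cm to the right of lens 1, which is 41.4 − (35.98) = 5.420 cm to the left of lens 2, so d_o2 = +5.420 cm.
Lens 2: 1/d_i2 = 1/f₂ − 1/d_o2 = 1/(28.0) − 1/(5.420) = -0.1488, so d_i2 = -6.72 cm.
The final image is virtual, 6.72 cm to the left of lens 2 (overall magnification ≈ -0.23).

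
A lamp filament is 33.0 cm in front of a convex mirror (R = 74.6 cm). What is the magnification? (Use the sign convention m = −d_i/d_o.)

f = R/2 = 74.6/2 = 37.30 cm; for a convex mirror, f = -37.30 cm.
1/d_i = 1/f − 1/d_o = 1/(-37.30) − 1/(33.0) = -0.05711, so d_i = -17.51 cm.
m = −d_i/d_o = −(-17.51)/(33.0) = +0.531.
The image is virtual, upright and reduced, behind the mirror.

m = +0.531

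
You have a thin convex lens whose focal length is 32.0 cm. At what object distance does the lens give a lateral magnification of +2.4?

18.7 cm

m = −d_i/d_o ⇒ d_i = −m·d_o.
1/f = 1/d_o + 1/d_i = 1/d_o − 1/(m·d_o) = (1 − 1/m)/d_o, so d_o = f(1 − 1/m) = (32.00)(1 − 1/(+2.4)) = 18.7 cm.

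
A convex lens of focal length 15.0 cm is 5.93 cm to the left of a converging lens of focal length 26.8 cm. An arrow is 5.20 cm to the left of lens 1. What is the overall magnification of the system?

Lens 1: 1/d_i1 = 1/(15.0) − 1/(5.20) = -0.1256, so d_i1 = -7.959 cm; m₁ = −d_i1/d_o1 = +1.531.
d_o2 = 5.93 − (-7.959) = 13.89 cm.
Lens 2: 1/d_i2 = 1/(26.8) − 1/(13.89) = -0.03468, so d_i2 = -28.83 cm; m₂ = −d_i2/d_o2 = +2.076.
m = m₁·m₂ = (+1.531)(+2.076) = +3.18.

m = +3.18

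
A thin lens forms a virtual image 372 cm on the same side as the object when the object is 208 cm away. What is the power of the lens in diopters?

Virtual image ⇒ d_i = −372 cm.
1/f = 1/d_o + 1/d_i = 1/(208) + 1/(-372) = 0.002120 cm⁻¹.
f = 471.8 cm = 4.718 m, so P = 1/f = +0.212 D.

P = +0.212 D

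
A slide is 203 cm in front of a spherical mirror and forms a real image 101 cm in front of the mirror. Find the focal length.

f = 67.4 cm (concave)

Real image ⇒ d_i = +101 cm.
1/f = 1/d_o + 1/d_i = 1/(203) + 1/(101) = 0.01483, so f = 67.4 cm.
Since f is positive, the spherical mirror is concave.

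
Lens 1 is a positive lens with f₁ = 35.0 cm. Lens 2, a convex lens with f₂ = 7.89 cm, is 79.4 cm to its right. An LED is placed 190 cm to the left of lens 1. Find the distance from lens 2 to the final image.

Lens 1: 1/d_i1 = 1/f₁ − 1/d_o1 = 1/(35.0) − 1/(190) = 0.02331, so d_i1 = 42.90 cm.
The intermediate image is 42.90 cm to the right of lens 1, which is 79.4 − (42.90) = 36.50 cm to the left of lens 2, so d_o2 = +36.50 cm.
Lens 2: 1/d_i2 = 1/f₂ − 1/d_o2 = 1/(7.89) − 1/(36.50) = 0.09935, so d_i2 = 10.1 cm.
The final image is real, 10.1 cm to the right of lens 2 (overall magnification ≈ 0.062).

10.1 cm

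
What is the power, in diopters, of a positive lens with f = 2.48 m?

P = 1/f = 1/(2.48 m) = +0.403 D.

P = +0.403 D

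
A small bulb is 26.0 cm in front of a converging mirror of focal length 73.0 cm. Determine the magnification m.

1/d_i = 1/f − 1/d_o = 1/(73.00) − 1/(26.0) = -0.02476, so d_i = -40.38 cm.
m = −d_i/d_o = −(-40.38)/(26.0) = +1.55.
The image is virtual, upright and enlarged, behind the mirror.

m = +1.55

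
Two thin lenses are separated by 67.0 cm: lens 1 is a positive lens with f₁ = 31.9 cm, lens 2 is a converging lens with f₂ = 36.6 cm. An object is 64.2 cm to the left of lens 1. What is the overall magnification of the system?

Lens 1: 1/d_i1 = 1/(31.9) − 1/(64.2) = 0.01577, so d_i1 = 63.40 cm; m₁ = −d_i1/d_o1 = -0.9875.
d_o2 = 67.0 − (63.40) = 3.600 cm.
Lens 2: 1/d_i2 = 1/(36.6) − 1/(3.600) = -0.2505, so d_i2 = -3.993 cm; m₂ = −d_i2/d_o2 = +1.109.
m = m₁·m₂ = (-0.9875)(+1.109) = -1.10.

m = -1.10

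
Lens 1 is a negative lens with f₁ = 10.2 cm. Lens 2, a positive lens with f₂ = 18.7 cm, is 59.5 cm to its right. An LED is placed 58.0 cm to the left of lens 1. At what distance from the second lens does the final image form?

Lens 1 is diverging, so f₁ = −10.2 cm.
Lens 1: 1/d_i1 = 1/f₁ − 1/d_o1 = 1/(-10.2) − 1/(58.0) = -0.1153, so d_i1 = -8.674 cm.
The intermediate image is 8.674 cm to the left of lens 1 (virtual), which is 59.5 − (-8.674) = 68.17 cm to the left of lens 2, so d_o2 = +68.17 cm.
Lens 2: 1/d_i2 = 1/f₂ − 1/d_o2 = 1/(18.7) − 1/(68.17) = 0.03881, so d_i2 = 25.8 cm.
The final image is real, 25.8 cm to the right of lens 2 (overall magnification ≈ -0.057).

25.8 cm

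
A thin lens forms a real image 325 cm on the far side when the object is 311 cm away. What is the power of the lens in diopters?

P = +0.629 D

d_i = +325 cm.
1/f = 1/d_o + 1/d_i = 1/(311) + 1/(325) = 0.006292 cm⁻¹.
f = 158.9 cm = 1.589 m, so P = 1/f = +0.629 D.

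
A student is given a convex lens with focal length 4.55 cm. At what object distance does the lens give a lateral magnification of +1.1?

0.414 cm

m = −d_i/d_o ⇒ d_i = −m·d_o.
1/f = 1/d_o + 1/d_i = 1/d_o − 1/(m·d_o) = (1 − 1/m)/d_o, so d_o = f(1 − 1/m) = (4.550)(1 − 1/(+1.1)) = 0.414 cm.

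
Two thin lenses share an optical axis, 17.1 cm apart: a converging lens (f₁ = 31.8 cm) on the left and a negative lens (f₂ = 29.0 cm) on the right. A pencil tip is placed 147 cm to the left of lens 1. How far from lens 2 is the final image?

123 cm

Lens 1: 1/d_i1 = 1/f₁ − 1/d_o1 = 1/(31.8) − 1/(147) = 0.02464, so d_i1 = 40.58 cm.
The intermediate image is 40.58 cm to the right of lens 1, which lies 23.48 cm to the right of lens 2 — a virtual object — so d_o2 = −23.48 cm.
Lens 2 is diverging, so f₂ = −29.0 cm.
Lens 2: 1/d_i2 = 1/f₂ − 1/d_o2 = 1/(-29.0) − 1/(-23.48) = 0.008107, so d_i2 = 123 cm.
The final image is real, 123 cm to the right of lens 2 (overall magnification ≈ -1.4).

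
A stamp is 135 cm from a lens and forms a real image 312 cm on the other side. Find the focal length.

Real image ⇒ d_i = +312 cm.
1/f = 1/d_o + 1/d_i = 1/(135) + 1/(312) = 0.01061, so f = 94.2 cm.
Since f is positive, the lens is converging.

f = 94.2 cm (converging)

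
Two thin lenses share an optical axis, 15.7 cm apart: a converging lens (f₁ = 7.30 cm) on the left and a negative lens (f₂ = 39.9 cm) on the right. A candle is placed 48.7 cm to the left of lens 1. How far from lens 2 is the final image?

Lens 1: 1/d_i1 = 1/f₁ − 1/d_o1 = 1/(7.30) − 1/(48.7) = 0.1165, so d_i1 = 8.587 cm.
The intermediate image is 8.587 cm to the right of lens 1, which is 15.7 − (8.587) = 7.113 cm to the left of lens 2, so d_o2 = +7.113 cm.
Lens 2 is diverging, so f₂ = −39.9 cm.
Lens 2: 1/d_i2 = 1/f₂ − 1/d_o2 = 1/(-39.9) − 1/(7.113) = -0.1657, so d_i2 = -6.04 cm.
The final image is virtual, 6.04 cm to the left of lens 2 (overall magnification ≈ -0.15).

6.04 cm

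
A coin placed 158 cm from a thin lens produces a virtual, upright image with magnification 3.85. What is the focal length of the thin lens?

m = −d_i/d_o ⇒ d_i = −m·d_o = −(+3.85)·(158) = -608.3 cm.
1/f = 1/d_o + 1/d_i = 1/(158) + 1/(-608.3) = 0.004685, so f = 213 cm.
Since f is positive, the thin lens is converging.

f = 213 cm (converging)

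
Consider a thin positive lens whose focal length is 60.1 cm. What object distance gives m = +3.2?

41.3 cm

m = −d_i/d_o ⇒ d_i = −m·d_o.
1/f = 1/d_o + 1/d_i = 1/d_o − 1/(m·d_o) = (1 − 1/m)/d_o, so d_o = f(1 − 1/m) = (60.10)(1 − 1/(+3.2)) = 41.3 cm.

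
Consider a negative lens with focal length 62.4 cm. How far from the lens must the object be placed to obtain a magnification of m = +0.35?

116 cm

For a negative lens, f = -62.4 cm.
m = −d_i/d_o ⇒ d_i = −m·d_o.
1/f = 1/d_o + 1/d_i = 1/d_o − 1/(m·d_o) = (1 − 1/m)/d_o, so d_o = f(1 − 1/m) = (-62.40)(1 − 1/(+0.35)) = 116 cm.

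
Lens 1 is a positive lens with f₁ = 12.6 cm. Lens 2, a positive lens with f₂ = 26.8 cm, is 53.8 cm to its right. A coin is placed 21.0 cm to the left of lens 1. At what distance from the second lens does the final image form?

133 cm

Lens 1: 1/d_i1 = 1/f₁ − 1/d_o1 = 1/(12.6) − 1/(21.0) = 0.03175, so d_i1 = 31.50 cm.
The intermediate image is 31.50 cm to the right of lens 1, which is 53.8 − (31.50) = 22.30 cm to the left of lens 2, so d_o2 = +22.30 cm.
Lens 2: 1/d_i2 = 1/f₂ − 1/d_o2 = 1/(26.8) − 1/(22.30) = -0.007530, so d_i2 = -133 cm.
The final image is virtual, 133 cm to the left of lens 2 (overall magnification ≈ -8.9).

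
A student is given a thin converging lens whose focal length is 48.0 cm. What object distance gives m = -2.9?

m = −d_i/d_o ⇒ d_i = −m·d_o.
1/f = 1/d_o + 1/d_i = 1/d_o − 1/(m·d_o) = (1 − 1/m)/d_o, so d_o = f(1 − 1/m) = (48.00)(1 − 1/(-2.9)) = 64.6 cm.

64.6 cm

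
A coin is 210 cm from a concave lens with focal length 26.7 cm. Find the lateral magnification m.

m = +0.113

For a concave lens, f = -26.7 cm.
1/d_i = 1/f − 1/d_o = 1/(-26.70) − 1/(210) = -0.04222, so d_i = -23.69 cm.
m = −d_i/d_o = −(-23.69)/(210) = +0.113.
The image is virtual, upright and reduced, on the same side as the object.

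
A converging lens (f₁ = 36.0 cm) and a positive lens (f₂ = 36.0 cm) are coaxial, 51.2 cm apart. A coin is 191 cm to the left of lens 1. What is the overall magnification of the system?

m = -0.287

Lens 1: 1/d_i1 = 1/(36.0) − 1/(191) = 0.02254, so d_i1 = 44.36 cm; m₁ = −d_i1/d_o1 = -0.2323.
d_o2 = 51.2 − (44.36) = 6.840 cm.
Lens 2: 1/d_i2 = 1/(36.0) − 1/(6.840) = -0.1184, so d_i2 = -8.444 cm; m₂ = −d_i2/d_o2 = +1.235.
m = m₁·m₂ = (-0.2323)(+1.235) = -0.287.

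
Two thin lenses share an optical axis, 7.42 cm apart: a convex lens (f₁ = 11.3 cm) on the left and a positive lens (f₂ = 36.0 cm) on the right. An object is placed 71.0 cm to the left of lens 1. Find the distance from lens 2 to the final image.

5.16 cm

Lens 1: 1/d_i1 = 1/f₁ − 1/d_o1 = 1/(11.3) − 1/(71.0) = 0.07441, so d_i1 = 13.44 cm.
The intermediate image is 13.44 cm to the right of lens 1, which lies 6.020 cm to the right of lens 2 — a virtual object — so d_o2 = −6.020 cm.
Lens 2: 1/d_i2 = 1/f₂ − 1/d_o2 = 1/(36.0) − 1/(-6.020) = 0.1939, so d_i2 = 5.16 cm.
The final image is real, 5.16 cm to the right of lens 2 (overall magnification ≈ -0.16).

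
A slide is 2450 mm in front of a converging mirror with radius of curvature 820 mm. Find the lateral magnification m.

f = R/2 = 820/2 = 410.0 mm.
1/d_i = 1/f − 1/d_o = 1/(410.0) − 1/(2450) = 0.002031, so d_i = 492.4 mm.
m = −d_i/d_o = −(492.4)/(2450) = -0.201.
The image is real, inverted and reduced, in front of the mirror.

m = -0.201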